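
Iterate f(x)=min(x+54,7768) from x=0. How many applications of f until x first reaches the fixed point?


Step 1: x=0, cap=7768, increment=54
Step 2: x grows by 54 each step until capped at 7768; fixed point is x=7768
Step 3: iterations = ceil(7768/54) = 144

144


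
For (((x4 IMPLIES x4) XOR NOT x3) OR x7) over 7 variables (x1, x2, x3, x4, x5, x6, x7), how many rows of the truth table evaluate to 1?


Formula: (((x4 IMPLIES x4) XOR NOT x3) OR x7) over 7 vars (128 rows)
Evaluate each row (x1, x2, x3, x4, x5, x6, x7 as bits, MSB first):
  row 0 [0000000]: (((0 IMPLIES 0) XOR NOT 0) OR 0) -> 0
  row 1 [0000001]: (((0 IMPLIES 0) XOR NOT 0) OR 1) -> 1
  row 2 [0000010]: (((0 IMPLIES 0) XOR NOT 0) OR 0) -> 0
  row 3 [0000011]: (((0 IMPLIES 0) XOR NOT 0) OR 1) -> 1
  row 4 [0000100]: (((0 IMPLIES 0) XOR NOT 0) OR 0) -> 0
  (every remaining row is evaluated the same way; all 128 results are listed next)
Full result column, 8 rows per line (x1,x2,x3,x4 fixed per line; x5,x6,x7 runs 000..111 left to right):
  rows 0-7 [x1,x2,x3,x4=0000]: 01010101  (ones: 4)
  rows 8-15 [x1,x2,x3,x4=0001]: 01010101  (ones: 4)
  rows 16-23 [x1,x2,x3,x4=0010]: 11111111  (ones: 8)
  rows 24-31 [x1,x2,x3,x4=0011]: 11111111  (ones: 8)
  rows 32-39 [x1,x2,x3,x4=0100]: 01010101  (ones: 4)
  rows 40-47 [x1,x2,x3,x4=0101]: 01010101  (ones: 4)
  rows 48-55 [x1,x2,x3,x4=0110]: 11111111  (ones: 8)
  rows 56-63 [x1,x2,x3,x4=0111]: 11111111  (ones: 8)
  rows 64-71 [x1,x2,x3,x4=1000]: 01010101  (ones: 4)
  rows 72-79 [x1,x2,x3,x4=1001]: 01010101  (ones: 4)
  rows 80-87 [x1,x2,x3,x4=1010]: 11111111  (ones: 8)
  rows 88-95 [x1,x2,x3,x4=1011]: 11111111  (ones: 8)
  rows 96-103 [x1,x2,x3,x4=1100]: 01010101  (ones: 4)
  rows 104-111 [x1,x2,x3,x4=1101]: 01010101  (ones: 4)
  rows 112-119 [x1,x2,x3,x4=1110]: 11111111  (ones: 8)
  rows 120-127 [x1,x2,x3,x4=1111]: 11111111  (ones: 8)
Count of 1-rows = 4+4+8+8+4+4+8+8+4+4+8+8+4+4+8+8 = 96

96


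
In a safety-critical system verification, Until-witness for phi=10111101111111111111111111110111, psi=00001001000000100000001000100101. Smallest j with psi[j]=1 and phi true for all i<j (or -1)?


(phi U psi) at 0: need smallest j with psi[j]=1 and phi[i]=1 for all i in [0,j).
Scan from step 0:
  step 0: phi=1, psi=0 -> continue
  step 1: phi=0 -> phi-prefix broken from here
  step 4: psi=1 but phi already failed -> not a witness
  step 7: psi=1 but phi already failed -> not a witness
  step 14: psi=1 but phi already failed -> not a witness
  step 22: psi=1 but phi already failed -> not a witness
  step 26: psi=1 but phi already failed -> not a witness
  step 29: psi=1 but phi already failed -> not a witness
  step 31: psi=1 but phi already failed -> not a witness
  end of trace: no witness -> -1
Witness step = -1

-1


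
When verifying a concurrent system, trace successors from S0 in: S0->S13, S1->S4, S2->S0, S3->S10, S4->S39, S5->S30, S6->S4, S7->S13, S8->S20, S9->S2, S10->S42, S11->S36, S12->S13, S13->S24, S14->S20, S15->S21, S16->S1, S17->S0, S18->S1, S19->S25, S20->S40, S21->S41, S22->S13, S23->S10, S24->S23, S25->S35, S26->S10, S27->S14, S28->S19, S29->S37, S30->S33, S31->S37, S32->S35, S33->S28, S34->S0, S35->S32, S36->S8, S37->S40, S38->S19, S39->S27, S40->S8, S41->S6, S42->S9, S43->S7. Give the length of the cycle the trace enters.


Trace from S0 until a state repeats:
  S0 -> S13 -> S24 -> S23 -> S10 -> S42 -> S9 -> S2 -> S0
S0 first seen at step 0, revisited at step 8.
Cycle length = 8 - 0 = 8

8


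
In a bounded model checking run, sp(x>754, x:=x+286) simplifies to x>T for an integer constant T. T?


Formula: sp(P, x:=E) = exists old_x. (x = E[old_x/x]) AND P[old_x/x] (old_x is the value of x before the assignment; eliminate old_x by solving x = E[old_x/x] for old_x)
Step 1: Precondition P: x>754, i.e. old_x > 754
Step 2: Assignment gives x = old_x + 286, so old_x = x - 286
Step 3: Substitute into P: x - 286 > 754
Step 4: Simplify: x > 754+286 = 1040

1040


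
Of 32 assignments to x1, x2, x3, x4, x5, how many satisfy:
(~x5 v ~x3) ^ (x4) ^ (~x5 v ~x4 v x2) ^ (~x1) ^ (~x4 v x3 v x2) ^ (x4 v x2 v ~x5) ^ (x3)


CNF with 7 clauses over 5 vars (32 assignments).
An assignment satisfies CNF iff every clause has >=1 true literal.
Check each row (bits = x1,x2,x3,x4,x5; clause T/F shown):
  row 0 [00000]: clauses=TFTTTTF -> 0
  row 1 [00001]: clauses=TFTTTFF -> 0
  row 2 [00010]: clauses=TTTTFTF -> 0
  row 3 [00011]: clauses=TTFTFTF -> 0
  row 4 [00100]: clauses=TFTTTTT -> 0
  row 5 [00101]: clauses=FFTTTFT -> 0
  row 6 [00110]: clauses=TTTTTTT -> 1
  row 7 [00111]: clauses=FTFTTTT -> 0
  row 8 [01000]: clauses=TFTTTTF -> 0
  row 9 [01001]: clauses=TFTTTTF -> 0
  row 10 [01010]: clauses=TTTTTTF -> 0
  row 11 [01011]: clauses=TTTTTTF -> 0
  row 12 [01100]: clauses=TFTTTTT -> 0
  row 13 [01101]: clauses=FFTTTTT -> 0
  row 14 [01110]: clauses=TTTTTTT -> 1
  row 15 [01111]: clauses=FTTTTTT -> 0
  row 16 [10000]: clauses=TFTFTTF -> 0
  row 17 [10001]: clauses=TFTFTFF -> 0
  row 18 [10010]: clauses=TTTFFTF -> 0
  row 19 [10011]: clauses=TTFFFTF -> 0
  row 20 [10100]: clauses=TFTFTTT -> 0
  row 21 [10101]: clauses=FFTFTFT -> 0
  row 22 [10110]: clauses=TTTFTTT -> 0
  row 23 [10111]: clauses=FTFFTTT -> 0
  row 24 [11000]: clauses=TFTFTTF -> 0
  row 25 [11001]: clauses=TFTFTTF -> 0
  row 26 [11010]: clauses=TTTFTTF -> 0
  row 27 [11011]: clauses=TTTFTTF -> 0
  row 28 [11100]: clauses=TFTFTTT -> 0
  row 29 [11101]: clauses=FFTFTTT -> 0
  row 30 [11110]: clauses=TTTFTTT -> 0
  row 31 [11111]: clauses=FTTFTTT -> 0
Full result column, 8 rows per line (x1,x2 fixed per line; x3,x4,x5 runs 000..111 left to right):
  rows 0-7 [x1,x2=00]: 00000010  (ones: 1)
  rows 8-15 [x1,x2=01]: 00000010  (ones: 1)
  rows 16-23 [x1,x2=10]: 00000000  (ones: 0)
  rows 24-31 [x1,x2=11]: 00000000  (ones: 0)
Satisfying assignments = 1+1+0+0 = 2

2


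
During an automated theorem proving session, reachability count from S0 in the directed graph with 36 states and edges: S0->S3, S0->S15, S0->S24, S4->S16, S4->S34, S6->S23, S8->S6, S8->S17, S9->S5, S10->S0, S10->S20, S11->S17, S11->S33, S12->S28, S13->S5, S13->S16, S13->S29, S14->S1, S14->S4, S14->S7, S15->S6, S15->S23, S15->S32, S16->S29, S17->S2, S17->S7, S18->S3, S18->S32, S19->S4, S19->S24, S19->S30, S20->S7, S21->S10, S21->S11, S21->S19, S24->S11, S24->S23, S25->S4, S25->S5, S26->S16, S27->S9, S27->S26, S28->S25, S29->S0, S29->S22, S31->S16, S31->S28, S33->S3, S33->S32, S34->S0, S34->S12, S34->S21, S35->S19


BFS from S0:
  layer 0: {S0}
  layer 1: {S3, S15, S24}
  layer 2: {S6, S11, S23, S32}
  layer 3: {S17, S33}
  layer 4: {S2, S7}
Reachable set: {S0, S2, S3, S6, S7, S11, S15, S17, S23, S24, S32, S33}
Count = 12

12


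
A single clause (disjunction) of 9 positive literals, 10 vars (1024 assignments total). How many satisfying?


Step 1: Total=2^10=1024
Step 2: Unsat when all 9 false: 2^1=2
Step 3: Sat=1024-2=1022

1022


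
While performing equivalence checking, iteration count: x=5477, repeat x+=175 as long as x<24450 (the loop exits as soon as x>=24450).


Step 1: x goes from 5477 toward 24450 by 175; the body runs while x<24450, so iterations = ceil((bound-start)/step)
Step 2: Distance=18973
Step 3: ceil(18973/175)=109

109


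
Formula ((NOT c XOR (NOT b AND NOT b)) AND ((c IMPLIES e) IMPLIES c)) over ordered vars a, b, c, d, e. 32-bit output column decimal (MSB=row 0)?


Formula: ((NOT c XOR (NOT b AND NOT b)) AND ((c IMPLIES e) IMPLIES c)) over a, b, c, d, e (32 rows)
Evaluate each row (bits = a,b,c,d,e, MSB first):
  row 0 [00000]: ((NOT 0 XOR (NOT 0 AND NOT 0)) AND ((0 IMPLIES 0) IMPLIES 0)) -> 0
  row 1 [00001]: ((NOT 0 XOR (NOT 0 AND NOT 0)) AND ((0 IMPLIES 1) IMPLIES 0)) -> 0
  row 2 [00010]: ((NOT 0 XOR (NOT 0 AND NOT 0)) AND ((0 IMPLIES 0) IMPLIES 0)) -> 0
  row 3 [00011]: ((NOT 0 XOR (NOT 0 AND NOT 0)) AND ((0 IMPLIES 1) IMPLIES 0)) -> 0
  row 4 [00100]: ((NOT 1 XOR (NOT 0 AND NOT 0)) AND ((1 IMPLIES 0) IMPLIES 1)) -> 1
  row 5 [00101]: ((NOT 1 XOR (NOT 0 AND NOT 0)) AND ((1 IMPLIES 1) IMPLIES 1)) -> 1
  row 6 [00110]: ((NOT 1 XOR (NOT 0 AND NOT 0)) AND ((1 IMPLIES 0) IMPLIES 1)) -> 1
  row 7 [00111]: ((NOT 1 XOR (NOT 0 AND NOT 0)) AND ((1 IMPLIES 1) IMPLIES 1)) -> 1
  row 8 [01000]: ((NOT 0 XOR (NOT 1 AND NOT 1)) AND ((0 IMPLIES 0) IMPLIES 0)) -> 0
  row 9 [01001]: ((NOT 0 XOR (NOT 1 AND NOT 1)) AND ((0 IMPLIES 1) IMPLIES 0)) -> 0
  row 10 [01010]: ((NOT 0 XOR (NOT 1 AND NOT 1)) AND ((0 IMPLIES 0) IMPLIES 0)) -> 0
  row 11 [01011]: ((NOT 0 XOR (NOT 1 AND NOT 1)) AND ((0 IMPLIES 1) IMPLIES 0)) -> 0
  row 12 [01100]: ((NOT 1 XOR (NOT 1 AND NOT 1)) AND ((1 IMPLIES 0) IMPLIES 1)) -> 0
  row 13 [01101]: ((NOT 1 XOR (NOT 1 AND NOT 1)) AND ((1 IMPLIES 1) IMPLIES 1)) -> 0
  row 14 [01110]: ((NOT 1 XOR (NOT 1 AND NOT 1)) AND ((1 IMPLIES 0) IMPLIES 1)) -> 0
  row 15 [01111]: ((NOT 1 XOR (NOT 1 AND NOT 1)) AND ((1 IMPLIES 1) IMPLIES 1)) -> 0
  row 16 [10000]: ((NOT 0 XOR (NOT 0 AND NOT 0)) AND ((0 IMPLIES 0) IMPLIES 0)) -> 0
  row 17 [10001]: ((NOT 0 XOR (NOT 0 AND NOT 0)) AND ((0 IMPLIES 1) IMPLIES 0)) -> 0
  row 18 [10010]: ((NOT 0 XOR (NOT 0 AND NOT 0)) AND ((0 IMPLIES 0) IMPLIES 0)) -> 0
  row 19 [10011]: ((NOT 0 XOR (NOT 0 AND NOT 0)) AND ((0 IMPLIES 1) IMPLIES 0)) -> 0
  row 20 [10100]: ((NOT 1 XOR (NOT 0 AND NOT 0)) AND ((1 IMPLIES 0) IMPLIES 1)) -> 1
  row 21 [10101]: ((NOT 1 XOR (NOT 0 AND NOT 0)) AND ((1 IMPLIES 1) IMPLIES 1)) -> 1
  row 22 [10110]: ((NOT 1 XOR (NOT 0 AND NOT 0)) AND ((1 IMPLIES 0) IMPLIES 1)) -> 1
  row 23 [10111]: ((NOT 1 XOR (NOT 0 AND NOT 0)) AND ((1 IMPLIES 1) IMPLIES 1)) -> 1
  row 24 [11000]: ((NOT 0 XOR (NOT 1 AND NOT 1)) AND ((0 IMPLIES 0) IMPLIES 0)) -> 0
  row 25 [11001]: ((NOT 0 XOR (NOT 1 AND NOT 1)) AND ((0 IMPLIES 1) IMPLIES 0)) -> 0
  row 26 [11010]: ((NOT 0 XOR (NOT 1 AND NOT 1)) AND ((0 IMPLIES 0) IMPLIES 0)) -> 0
  row 27 [11011]: ((NOT 0 XOR (NOT 1 AND NOT 1)) AND ((0 IMPLIES 1) IMPLIES 0)) -> 0
  row 28 [11100]: ((NOT 1 XOR (NOT 1 AND NOT 1)) AND ((1 IMPLIES 0) IMPLIES 1)) -> 0
  row 29 [11101]: ((NOT 1 XOR (NOT 1 AND NOT 1)) AND ((1 IMPLIES 1) IMPLIES 1)) -> 0
  row 30 [11110]: ((NOT 1 XOR (NOT 1 AND NOT 1)) AND ((1 IMPLIES 0) IMPLIES 1)) -> 0
  row 31 [11111]: ((NOT 1 XOR (NOT 1 AND NOT 1)) AND ((1 IMPLIES 1) IMPLIES 1)) -> 0
Full result column, 4 rows per line (a,b,c fixed per line; d,e runs 00..11 left to right):
  rows 0-3 [a,b,c=000]: 0000  = hex 0
  rows 4-7 [a,b,c=001]: 1111  = hex F
  rows 8-11 [a,b,c=010]: 0000  = hex 0
  rows 12-15 [a,b,c=011]: 0000  = hex 0
  rows 16-19 [a,b,c=100]: 0000  = hex 0
  rows 20-23 [a,b,c=101]: 1111  = hex F
  rows 24-27 [a,b,c=110]: 0000  = hex 0
  rows 28-31 [a,b,c=111]: 0000  = hex 0
Output column (row 0 .. row 31) = 00001111000000000000111100000000
Output column grouped in 4s = 0000 1111 0000 0000 0000 1111 0000 0000 = 0x0F000F00
Convert to decimal digit by digit (value = value*16 + digit):
  0 -> 0
  0*16 + 15 (F) = 15
  15*16 + 0 = 240
  240*16 + 0 = 3840
  3840*16 + 0 = 61440
  61440*16 + 15 (F) = 983055
  983055*16 + 0 = 15728880
  15728880*16 + 0 = 251662080
Decimal = 251662080

251662080


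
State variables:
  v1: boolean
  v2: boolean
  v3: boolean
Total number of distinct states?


State space = product of domain sizes of all variables.
Domain sizes:
  v1 (boolean): 2
  v2 (boolean): 2
  v3 (boolean): 2
Product = 2 * 2 * 2 = 8

8


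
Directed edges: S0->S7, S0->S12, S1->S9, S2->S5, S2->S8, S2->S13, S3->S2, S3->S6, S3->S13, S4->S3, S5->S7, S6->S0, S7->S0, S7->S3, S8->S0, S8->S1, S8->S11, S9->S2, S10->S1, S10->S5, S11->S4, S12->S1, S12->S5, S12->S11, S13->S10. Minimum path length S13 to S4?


BFS layer-by-layer from S13:
  dist 0: {S13}
  dist 1: {S10}
  dist 2: {S1, S5}
  dist 3: {S7, S9}
  dist 4: {S0, S2, S3}
  dist 5: {S6, S8, S12}
  dist 6: {S11}
  dist 7: {S4}
  -> S4 reached at distance 7
Shortest path length = 7

7


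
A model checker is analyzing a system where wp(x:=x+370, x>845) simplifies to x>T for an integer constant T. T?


Formula: wp(x:=E, P) = P[E/x] (substitute E for x in postcondition)
Step 1: Postcondition: x>845
Step 2: Substitute x+370 for x: x+370>845
Step 3: Solve for x: x > 845-370 = 475

475


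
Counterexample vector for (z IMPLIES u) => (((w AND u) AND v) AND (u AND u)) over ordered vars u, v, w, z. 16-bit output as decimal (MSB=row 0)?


F1 = (z IMPLIES u)
F2 = (((w AND u) AND v) AND (u AND u))
Counterexample to F1=>F2 is where F1=1 and F2=0.
Evaluate each row (bits = u,v,w,z, MSB first):
  row 0 [0000]: F1=1 F2=0 -> F1&~F2 -> 1
  row 1 [0001]: F1=0 F2=0 -> F1&~F2 -> 0
  row 2 [0010]: F1=1 F2=0 -> F1&~F2 -> 1
  row 3 [0011]: F1=0 F2=0 -> F1&~F2 -> 0
  row 4 [0100]: F1=1 F2=0 -> F1&~F2 -> 1
  row 5 [0101]: F1=0 F2=0 -> F1&~F2 -> 0
  row 6 [0110]: F1=1 F2=0 -> F1&~F2 -> 1
  row 7 [0111]: F1=0 F2=0 -> F1&~F2 -> 0
  row 8 [1000]: F1=1 F2=0 -> F1&~F2 -> 1
  row 9 [1001]: F1=1 F2=0 -> F1&~F2 -> 1
  row 10 [1010]: F1=1 F2=0 -> F1&~F2 -> 1
  row 11 [1011]: F1=1 F2=0 -> F1&~F2 -> 1
  row 12 [1100]: F1=1 F2=0 -> F1&~F2 -> 1
  row 13 [1101]: F1=1 F2=0 -> F1&~F2 -> 1
  row 14 [1110]: F1=1 F2=1 -> F1&~F2 -> 0
  row 15 [1111]: F1=1 F2=1 -> F1&~F2 -> 0
Full result column, 4 rows per line (u,v fixed per line; w,z runs 00..11 left to right):
  rows 0-3 [u,v=00]: 1010  = hex A
  rows 4-7 [u,v=01]: 1010  = hex A
  rows 8-11 [u,v=10]: 1111  = hex F
  rows 12-15 [u,v=11]: 1100  = hex C
Counterexample vector (row 0 .. row 15) = 1010101011111100
Output column grouped in 4s = 1010 1010 1111 1100 = 0xAAFC
Convert to decimal digit by digit (value = value*16 + digit):
  A -> 10
  10*16 + 10 (A) = 170
  170*16 + 15 (F) = 2735
  2735*16 + 12 (C) = 43772
Decimal = 43772

43772


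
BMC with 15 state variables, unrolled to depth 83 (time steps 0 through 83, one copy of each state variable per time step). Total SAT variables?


BMC unrolls to depth k, creating one copy of each state var for steps 0..k.
Step count = 83 + 1 = 84 (steps 0 through 83)
Vars per step = 15
Total = 15 * 84 = 1260

1260


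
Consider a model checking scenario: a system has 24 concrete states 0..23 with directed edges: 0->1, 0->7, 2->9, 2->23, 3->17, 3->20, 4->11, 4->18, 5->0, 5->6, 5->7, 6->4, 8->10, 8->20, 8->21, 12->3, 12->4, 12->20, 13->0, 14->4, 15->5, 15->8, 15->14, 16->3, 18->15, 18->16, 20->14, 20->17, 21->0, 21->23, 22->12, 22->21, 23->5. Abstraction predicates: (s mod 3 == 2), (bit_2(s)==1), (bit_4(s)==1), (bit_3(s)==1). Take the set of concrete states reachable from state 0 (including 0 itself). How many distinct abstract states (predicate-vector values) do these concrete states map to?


BFS from 0:
Concrete reachable: {0, 1, 7}
Abstract via predicates (s mod 3 == 2), (bit_2(s)==1), (bit_4(s)==1), (bit_3(s)==1):
  (0,0,0,0) <- {0, 1}
  (0,1,0,0) <- {7}
Distinct abstract states = 2

2


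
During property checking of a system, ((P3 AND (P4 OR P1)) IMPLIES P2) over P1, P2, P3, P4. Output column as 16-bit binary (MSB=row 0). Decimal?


Formula: ((P3 AND (P4 OR P1)) IMPLIES P2) over P1, P2, P3, P4 (16 rows)
Evaluate each row (bits = P1,P2,P3,P4, MSB first):
  row 0 [0000]: ((0 AND (0 OR 0)) IMPLIES 0) -> 1
  row 1 [0001]: ((0 AND (1 OR 0)) IMPLIES 0) -> 1
  row 2 [0010]: ((1 AND (0 OR 0)) IMPLIES 0) -> 1
  row 3 [0011]: ((1 AND (1 OR 0)) IMPLIES 0) -> 0
  row 4 [0100]: ((0 AND (0 OR 0)) IMPLIES 1) -> 1
  row 5 [0101]: ((0 AND (1 OR 0)) IMPLIES 1) -> 1
  row 6 [0110]: ((1 AND (0 OR 0)) IMPLIES 1) -> 1
  row 7 [0111]: ((1 AND (1 OR 0)) IMPLIES 1) -> 1
  row 8 [1000]: ((0 AND (0 OR 1)) IMPLIES 0) -> 1
  row 9 [1001]: ((0 AND (1 OR 1)) IMPLIES 0) -> 1
  row 10 [1010]: ((1 AND (0 OR 1)) IMPLIES 0) -> 0
  row 11 [1011]: ((1 AND (1 OR 1)) IMPLIES 0) -> 0
  row 12 [1100]: ((0 AND (0 OR 1)) IMPLIES 1) -> 1
  row 13 [1101]: ((0 AND (1 OR 1)) IMPLIES 1) -> 1
  row 14 [1110]: ((1 AND (0 OR 1)) IMPLIES 1) -> 1
  row 15 [1111]: ((1 AND (1 OR 1)) IMPLIES 1) -> 1
Full result column, 4 rows per line (P1,P2 fixed per line; P3,P4 runs 00..11 left to right):
  rows 0-3 [P1,P2=00]: 1110  = hex E
  rows 4-7 [P1,P2=01]: 1111  = hex F
  rows 8-11 [P1,P2=10]: 1100  = hex C
  rows 12-15 [P1,P2=11]: 1111  = hex F
Output column (row 0 .. row 15) = 1110111111001111
Output column grouped in 4s = 1110 1111 1100 1111 = 0xEFCF
Convert to decimal digit by digit (value = value*16 + digit):
  E -> 14
  14*16 + 15 (F) = 239
  239*16 + 12 (C) = 3836
  3836*16 + 15 (F) = 61391
Decimal = 61391

61391


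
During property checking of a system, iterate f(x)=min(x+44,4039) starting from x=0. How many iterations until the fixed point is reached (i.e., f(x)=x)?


Step 1: x=0, cap=4039, increment=44
Step 2: x grows by 44 each step until capped at 4039; fixed point is x=4039
Step 3: iterations = ceil(4039/44) = 92

92


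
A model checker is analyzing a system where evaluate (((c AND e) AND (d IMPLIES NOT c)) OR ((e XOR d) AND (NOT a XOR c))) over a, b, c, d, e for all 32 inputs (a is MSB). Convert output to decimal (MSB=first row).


Formula: (((c AND e) AND (d IMPLIES NOT c)) OR ((e XOR d) AND (NOT a XOR c))) over a, b, c, d, e (32 rows)
Evaluate each row (bits = a,b,c,d,e, MSB first):
  row 0 [00000]: (((0 AND 0) AND (0 IMPLIES NOT 0)) OR ((0 XOR 0) AND (NOT 0 XOR 0))) -> 0
  row 1 [00001]: (((0 AND 1) AND (0 IMPLIES NOT 0)) OR ((1 XOR 0) AND (NOT 0 XOR 0))) -> 1
  row 2 [00010]: (((0 AND 0) AND (1 IMPLIES NOT 0)) OR ((0 XOR 1) AND (NOT 0 XOR 0))) -> 1
  row 3 [00011]: (((0 AND 1) AND (1 IMPLIES NOT 0)) OR ((1 XOR 1) AND (NOT 0 XOR 0))) -> 0
  row 4 [00100]: (((1 AND 0) AND (0 IMPLIES NOT 1)) OR ((0 XOR 0) AND (NOT 0 XOR 1))) -> 0
  row 5 [00101]: (((1 AND 1) AND (0 IMPLIES NOT 1)) OR ((1 XOR 0) AND (NOT 0 XOR 1))) -> 1
  row 6 [00110]: (((1 AND 0) AND (1 IMPLIES NOT 1)) OR ((0 XOR 1) AND (NOT 0 XOR 1))) -> 0
  row 7 [00111]: (((1 AND 1) AND (1 IMPLIES NOT 1)) OR ((1 XOR 1) AND (NOT 0 XOR 1))) -> 0
  row 8 [01000]: (((0 AND 0) AND (0 IMPLIES NOT 0)) OR ((0 XOR 0) AND (NOT 0 XOR 0))) -> 0
  row 9 [01001]: (((0 AND 1) AND (0 IMPLIES NOT 0)) OR ((1 XOR 0) AND (NOT 0 XOR 0))) -> 1
  row 10 [01010]: (((0 AND 0) AND (1 IMPLIES NOT 0)) OR ((0 XOR 1) AND (NOT 0 XOR 0))) -> 1
  row 11 [01011]: (((0 AND 1) AND (1 IMPLIES NOT 0)) OR ((1 XOR 1) AND (NOT 0 XOR 0))) -> 0
  row 12 [01100]: (((1 AND 0) AND (0 IMPLIES NOT 1)) OR ((0 XOR 0) AND (NOT 0 XOR 1))) -> 0
  row 13 [01101]: (((1 AND 1) AND (0 IMPLIES NOT 1)) OR ((1 XOR 0) AND (NOT 0 XOR 1))) -> 1
  row 14 [01110]: (((1 AND 0) AND (1 IMPLIES NOT 1)) OR ((0 XOR 1) AND (NOT 0 XOR 1))) -> 0
  row 15 [01111]: (((1 AND 1) AND (1 IMPLIES NOT 1)) OR ((1 XOR 1) AND (NOT 0 XOR 1))) -> 0
  row 16 [10000]: (((0 AND 0) AND (0 IMPLIES NOT 0)) OR ((0 XOR 0) AND (NOT 1 XOR 0))) -> 0
  row 17 [10001]: (((0 AND 1) AND (0 IMPLIES NOT 0)) OR ((1 XOR 0) AND (NOT 1 XOR 0))) -> 0
  row 18 [10010]: (((0 AND 0) AND (1 IMPLIES NOT 0)) OR ((0 XOR 1) AND (NOT 1 XOR 0))) -> 0
  row 19 [10011]: (((0 AND 1) AND (1 IMPLIES NOT 0)) OR ((1 XOR 1) AND (NOT 1 XOR 0))) -> 0
  row 20 [10100]: (((1 AND 0) AND (0 IMPLIES NOT 1)) OR ((0 XOR 0) AND (NOT 1 XOR 1))) -> 0
  row 21 [10101]: (((1 AND 1) AND (0 IMPLIES NOT 1)) OR ((1 XOR 0) AND (NOT 1 XOR 1))) -> 1
  row 22 [10110]: (((1 AND 0) AND (1 IMPLIES NOT 1)) OR ((0 XOR 1) AND (NOT 1 XOR 1))) -> 1
  row 23 [10111]: (((1 AND 1) AND (1 IMPLIES NOT 1)) OR ((1 XOR 1) AND (NOT 1 XOR 1))) -> 0
  row 24 [11000]: (((0 AND 0) AND (0 IMPLIES NOT 0)) OR ((0 XOR 0) AND (NOT 1 XOR 0))) -> 0
  row 25 [11001]: (((0 AND 1) AND (0 IMPLIES NOT 0)) OR ((1 XOR 0) AND (NOT 1 XOR 0))) -> 0
  row 26 [11010]: (((0 AND 0) AND (1 IMPLIES NOT 0)) OR ((0 XOR 1) AND (NOT 1 XOR 0))) -> 0
  row 27 [11011]: (((0 AND 1) AND (1 IMPLIES NOT 0)) OR ((1 XOR 1) AND (NOT 1 XOR 0))) -> 0
  row 28 [11100]: (((1 AND 0) AND (0 IMPLIES NOT 1)) OR ((0 XOR 0) AND (NOT 1 XOR 1))) -> 0
  row 29 [11101]: (((1 AND 1) AND (0 IMPLIES NOT 1)) OR ((1 XOR 0) AND (NOT 1 XOR 1))) -> 1
  row 30 [11110]: (((1 AND 0) AND (1 IMPLIES NOT 1)) OR ((0 XOR 1) AND (NOT 1 XOR 1))) -> 1
  row 31 [11111]: (((1 AND 1) AND (1 IMPLIES NOT 1)) OR ((1 XOR 1) AND (NOT 1 XOR 1))) -> 0
Full result column, 4 rows per line (a,b,c fixed per line; d,e runs 00..11 left to right):
  rows 0-3 [a,b,c=000]: 0110  = hex 6
  rows 4-7 [a,b,c=001]: 0100  = hex 4
  rows 8-11 [a,b,c=010]: 0110  = hex 6
  rows 12-15 [a,b,c=011]: 0100  = hex 4
  rows 16-19 [a,b,c=100]: 0000  = hex 0
  rows 20-23 [a,b,c=101]: 0110  = hex 6
  rows 24-27 [a,b,c=110]: 0000  = hex 0
  rows 28-31 [a,b,c=111]: 0110  = hex 6
Output column (row 0 .. row 31) = 01100100011001000000011000000110
Output column grouped in 4s = 0110 0100 0110 0100 0000 0110 0000 0110 = 0x64640606
Convert to decimal digit by digit (value = value*16 + digit):
  6 -> 6
  6*16 + 4 = 100
  100*16 + 6 = 1606
  1606*16 + 4 = 25700
  25700*16 + 0 = 411200
  411200*16 + 6 = 6579206
  6579206*16 + 0 = 105267296
  105267296*16 + 6 = 1684276742
Decimal = 1684276742

1684276742


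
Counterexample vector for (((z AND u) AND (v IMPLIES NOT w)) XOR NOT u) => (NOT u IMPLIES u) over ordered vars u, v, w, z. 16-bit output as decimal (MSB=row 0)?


F1 = (((z AND u) AND (v IMPLIES NOT w)) XOR NOT u)
F2 = (NOT u IMPLIES u)
Counterexample to F1=>F2 is where F1=1 and F2=0.
Evaluate each row (bits = u,v,w,z, MSB first):
  row 0 [0000]: F1=1 F2=0 -> F1&~F2 -> 1
  row 1 [0001]: F1=1 F2=0 -> F1&~F2 -> 1
  row 2 [0010]: F1=1 F2=0 -> F1&~F2 -> 1
  row 3 [0011]: F1=1 F2=0 -> F1&~F2 -> 1
  row 4 [0100]: F1=1 F2=0 -> F1&~F2 -> 1
  row 5 [0101]: F1=1 F2=0 -> F1&~F2 -> 1
  row 6 [0110]: F1=1 F2=0 -> F1&~F2 -> 1
  row 7 [0111]: F1=1 F2=0 -> F1&~F2 -> 1
  row 8 [1000]: F1=0 F2=1 -> F1&~F2 -> 0
  row 9 [1001]: F1=1 F2=1 -> F1&~F2 -> 0
  row 10 [1010]: F1=0 F2=1 -> F1&~F2 -> 0
  row 11 [1011]: F1=1 F2=1 -> F1&~F2 -> 0
  row 12 [1100]: F1=0 F2=1 -> F1&~F2 -> 0
  row 13 [1101]: F1=1 F2=1 -> F1&~F2 -> 0
  row 14 [1110]: F1=0 F2=1 -> F1&~F2 -> 0
  row 15 [1111]: F1=0 F2=1 -> F1&~F2 -> 0
Full result column, 4 rows per line (u,v fixed per line; w,z runs 00..11 left to right):
  rows 0-3 [u,v=00]: 1111  = hex F
  rows 4-7 [u,v=01]: 1111  = hex F
  rows 8-11 [u,v=10]: 0000  = hex 0
  rows 12-15 [u,v=11]: 0000  = hex 0
Counterexample vector (row 0 .. row 15) = 1111111100000000
Output column grouped in 4s = 1111 1111 0000 0000 = 0xFF00
Convert to decimal digit by digit (value = value*16 + digit):
  F -> 15
  15*16 + 15 (F) = 255
  255*16 + 0 = 4080
  4080*16 + 0 = 65280
Decimal = 65280

65280


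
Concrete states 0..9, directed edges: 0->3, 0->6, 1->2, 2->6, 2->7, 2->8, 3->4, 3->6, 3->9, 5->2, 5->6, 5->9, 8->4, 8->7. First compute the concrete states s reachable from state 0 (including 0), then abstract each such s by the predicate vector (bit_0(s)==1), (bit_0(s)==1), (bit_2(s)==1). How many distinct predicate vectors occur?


BFS from 0:
Concrete reachable: {0, 3, 4, 6, 9}
Abstract via predicates (bit_0(s)==1), (bit_0(s)==1), (bit_2(s)==1):
  (0,0,0) <- {0}
  (0,0,1) <- {4, 6}
  (1,1,0) <- {3, 9}
Distinct abstract states = 3

3


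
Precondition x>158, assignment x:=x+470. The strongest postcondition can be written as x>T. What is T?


Formula: sp(P, x:=E) = exists old_x. (x = E[old_x/x]) AND P[old_x/x] (old_x is the value of x before the assignment; eliminate old_x by solving x = E[old_x/x] for old_x)
Step 1: Precondition P: x>158, i.e. old_x > 158
Step 2: Assignment gives x = old_x + 470, so old_x = x - 470
Step 3: Substitute into P: x - 470 > 158
Step 4: Simplify: x > 158+470 = 628

628


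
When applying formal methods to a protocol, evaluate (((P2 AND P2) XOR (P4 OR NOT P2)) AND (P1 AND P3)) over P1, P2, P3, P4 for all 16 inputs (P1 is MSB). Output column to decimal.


Formula: (((P2 AND P2) XOR (P4 OR NOT P2)) AND (P1 AND P3)) over P1, P2, P3, P4 (16 rows)
Evaluate each row (bits = P1,P2,P3,P4, MSB first):
  row 0 [0000]: (((0 AND 0) XOR (0 OR NOT 0)) AND (0 AND 0)) -> 0
  row 1 [0001]: (((0 AND 0) XOR (1 OR NOT 0)) AND (0 AND 0)) -> 0
  row 2 [0010]: (((0 AND 0) XOR (0 OR NOT 0)) AND (0 AND 1)) -> 0
  row 3 [0011]: (((0 AND 0) XOR (1 OR NOT 0)) AND (0 AND 1)) -> 0
  row 4 [0100]: (((1 AND 1) XOR (0 OR NOT 1)) AND (0 AND 0)) -> 0
  row 5 [0101]: (((1 AND 1) XOR (1 OR NOT 1)) AND (0 AND 0)) -> 0
  row 6 [0110]: (((1 AND 1) XOR (0 OR NOT 1)) AND (0 AND 1)) -> 0
  row 7 [0111]: (((1 AND 1) XOR (1 OR NOT 1)) AND (0 AND 1)) -> 0
  row 8 [1000]: (((0 AND 0) XOR (0 OR NOT 0)) AND (1 AND 0)) -> 0
  row 9 [1001]: (((0 AND 0) XOR (1 OR NOT 0)) AND (1 AND 0)) -> 0
  row 10 [1010]: (((0 AND 0) XOR (0 OR NOT 0)) AND (1 AND 1)) -> 1
  row 11 [1011]: (((0 AND 0) XOR (1 OR NOT 0)) AND (1 AND 1)) -> 1
  row 12 [1100]: (((1 AND 1) XOR (0 OR NOT 1)) AND (1 AND 0)) -> 0
  row 13 [1101]: (((1 AND 1) XOR (1 OR NOT 1)) AND (1 AND 0)) -> 0
  row 14 [1110]: (((1 AND 1) XOR (0 OR NOT 1)) AND (1 AND 1)) -> 1
  row 15 [1111]: (((1 AND 1) XOR (1 OR NOT 1)) AND (1 AND 1)) -> 0
Full result column, 4 rows per line (P1,P2 fixed per line; P3,P4 runs 00..11 left to right):
  rows 0-3 [P1,P2=00]: 0000  = hex 0
  rows 4-7 [P1,P2=01]: 0000  = hex 0
  rows 8-11 [P1,P2=10]: 0011  = hex 3
  rows 12-15 [P1,P2=11]: 0010  = hex 2
Output column (row 0 .. row 15) = 0000000000110010
Output column grouped in 4s = 0000 0000 0011 0010 = 0x0032
Convert to decimal digit by digit (value = value*16 + digit):
  0 -> 0
  0*16 + 0 = 0
  0*16 + 3 = 3
  3*16 + 2 = 50
Decimal = 50

50


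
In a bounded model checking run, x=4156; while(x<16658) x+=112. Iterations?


Step 1: x goes from 4156 toward 16658 by 112; the body runs while x<16658, so iterations = ceil((bound-start)/step)
Step 2: Distance=12502
Step 3: ceil(12502/112)=112

112


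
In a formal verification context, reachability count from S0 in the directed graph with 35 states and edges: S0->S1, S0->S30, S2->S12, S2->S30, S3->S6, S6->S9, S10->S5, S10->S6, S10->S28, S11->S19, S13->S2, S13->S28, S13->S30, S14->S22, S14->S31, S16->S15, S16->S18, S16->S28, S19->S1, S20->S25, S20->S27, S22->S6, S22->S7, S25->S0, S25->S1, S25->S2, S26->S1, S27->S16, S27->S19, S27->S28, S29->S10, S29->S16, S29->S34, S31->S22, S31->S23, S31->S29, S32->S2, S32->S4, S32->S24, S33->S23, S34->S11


BFS from S0:
  layer 0: {S0}
  layer 1: {S1, S30}
Reachable set: {S0, S1, S30}
Count = 3

3


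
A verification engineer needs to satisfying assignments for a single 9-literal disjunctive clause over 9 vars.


Step 1: Total=2^9=512
Step 2: Unsat when all 9 false: 2^0=1
Step 3: Sat=512-1=511

511


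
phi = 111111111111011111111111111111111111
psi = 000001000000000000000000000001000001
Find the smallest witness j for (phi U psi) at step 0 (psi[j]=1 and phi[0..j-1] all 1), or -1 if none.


(phi U psi) at 0: need smallest j with psi[j]=1 and phi[i]=1 for all i in [0,j).
Scan from step 0:
  step 0: phi=1, psi=0 -> continue
  step 1: phi=1, psi=0 -> continue
  step 2: phi=1, psi=0 -> continue
  step 3: phi=1, psi=0 -> continue
  step 5: psi=1 and phi held for [0,5) -> witness found
Witness step = 5

5


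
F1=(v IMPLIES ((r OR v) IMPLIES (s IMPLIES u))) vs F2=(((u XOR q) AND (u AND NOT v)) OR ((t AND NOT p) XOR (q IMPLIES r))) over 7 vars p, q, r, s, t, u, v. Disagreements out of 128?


F1 = (v IMPLIES ((r OR v) IMPLIES (s IMPLIES u)))
F2 = (((u XOR q) AND (u AND NOT v)) OR ((t AND NOT p) XOR (q IMPLIES r)))
Evaluate both on each of 128 rows (bits = p,q,r,s,t,u,v):
  row 0 [0000000]: F1=1 F2=1 -> 0
  row 1 [0000001]: F1=1 F2=1 -> 0
  row 2 [0000010]: F1=1 F2=1 -> 0
  row 3 [0000011]: F1=1 F2=1 -> 0
  row 4 [0000100]: F1=1 F2=0 (differ) -> 1
  (every remaining row is evaluated the same way; all 128 results are listed next)
Full result column, 8 rows per line (p,q,r,s fixed per line; t,u,v runs 000..111 left to right):
  rows 0-7 [p,q,r,s=0000]: 00001101  (ones: 3)
  rows 8-15 [p,q,r,s=0001]: 01001001  (ones: 3)
  rows 16-23 [p,q,r,s=0010]: 00001101  (ones: 3)
  rows 24-31 [p,q,r,s=0011]: 01001001  (ones: 3)
  rows 32-39 [p,q,r,s=0100]: 11110000  (ones: 4)
  rows 40-47 [p,q,r,s=0101]: 10110100  (ones: 4)
  rows 48-55 [p,q,r,s=0110]: 00001111  (ones: 4)
  rows 56-63 [p,q,r,s=0111]: 01001011  (ones: 4)
  rows 64-71 [p,q,r,s=1000]: 00000000  (ones: 0)
  rows 72-79 [p,q,r,s=1001]: 01000100  (ones: 2)
  rows 80-87 [p,q,r,s=1010]: 00000000  (ones: 0)
  rows 88-95 [p,q,r,s=1011]: 01000100  (ones: 2)
  rows 96-103 [p,q,r,s=1100]: 11111111  (ones: 8)
  rows 104-111 [p,q,r,s=1101]: 10111011  (ones: 6)
  rows 112-119 [p,q,r,s=1110]: 00000000  (ones: 0)
  rows 120-127 [p,q,r,s=1111]: 01000100  (ones: 2)
Disagreements = 3+3+3+3+4+4+4+4+0+2+0+2+8+6+0+2 = 48

48


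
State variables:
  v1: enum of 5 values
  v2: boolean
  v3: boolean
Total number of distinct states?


State space = product of domain sizes of all variables.
Domain sizes:
  v1 (enum of 5 values): 5
  v2 (boolean): 2
  v3 (boolean): 2
Product = 5 * 2 * 2 = 20

20


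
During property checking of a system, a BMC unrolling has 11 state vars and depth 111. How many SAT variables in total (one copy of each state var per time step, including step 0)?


BMC unrolls to depth k, creating one copy of each state var for steps 0..k.
Step count = 111 + 1 = 112 (steps 0 through 111)
Vars per step = 11
Total = 11 * 112 = 1232

1232


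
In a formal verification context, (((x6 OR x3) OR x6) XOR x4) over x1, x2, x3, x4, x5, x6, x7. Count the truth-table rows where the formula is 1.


Formula: (((x6 OR x3) OR x6) XOR x4) over 7 vars (128 rows)
Evaluate each row (x1, x2, x3, x4, x5, x6, x7 as bits, MSB first):
  row 0 [0000000]: (((0 OR 0) OR 0) XOR 0) -> 0
  row 1 [0000001]: (((0 OR 0) OR 0) XOR 0) -> 0
  row 2 [0000010]: (((1 OR 0) OR 1) XOR 0) -> 1
  row 3 [0000011]: (((1 OR 0) OR 1) XOR 0) -> 1
  row 4 [0000100]: (((0 OR 0) OR 0) XOR 0) -> 0
  (every remaining row is evaluated the same way; all 128 results are listed next)
Full result column, 8 rows per line (x1,x2,x3,x4 fixed per line; x5,x6,x7 runs 000..111 left to right):
  rows 0-7 [x1,x2,x3,x4=0000]: 00110011  (ones: 4)
  rows 8-15 [x1,x2,x3,x4=0001]: 11001100  (ones: 4)
  rows 16-23 [x1,x2,x3,x4=0010]: 11111111  (ones: 8)
  rows 24-31 [x1,x2,x3,x4=0011]: 00000000  (ones: 0)
  rows 32-39 [x1,x2,x3,x4=0100]: 00110011  (ones: 4)
  rows 40-47 [x1,x2,x3,x4=0101]: 11001100  (ones: 4)
  rows 48-55 [x1,x2,x3,x4=0110]: 11111111  (ones: 8)
  rows 56-63 [x1,x2,x3,x4=0111]: 00000000  (ones: 0)
  rows 64-71 [x1,x2,x3,x4=1000]: 00110011  (ones: 4)
  rows 72-79 [x1,x2,x3,x4=1001]: 11001100  (ones: 4)
  rows 80-87 [x1,x2,x3,x4=1010]: 11111111  (ones: 8)
  rows 88-95 [x1,x2,x3,x4=1011]: 00000000  (ones: 0)
  rows 96-103 [x1,x2,x3,x4=1100]: 00110011  (ones: 4)
  rows 104-111 [x1,x2,x3,x4=1101]: 11001100  (ones: 4)
  rows 112-119 [x1,x2,x3,x4=1110]: 11111111  (ones: 8)
  rows 120-127 [x1,x2,x3,x4=1111]: 00000000  (ones: 0)
Count of 1-rows = 4+4+8+0+4+4+8+0+4+4+8+0+4+4+8+0 = 64

64


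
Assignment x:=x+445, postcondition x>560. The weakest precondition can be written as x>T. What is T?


Formula: wp(x:=E, P) = P[E/x] (substitute E for x in postcondition)
Step 1: Postcondition: x>560
Step 2: Substitute x+445 for x: x+445>560
Step 3: Solve for x: x > 560-445 = 115

115


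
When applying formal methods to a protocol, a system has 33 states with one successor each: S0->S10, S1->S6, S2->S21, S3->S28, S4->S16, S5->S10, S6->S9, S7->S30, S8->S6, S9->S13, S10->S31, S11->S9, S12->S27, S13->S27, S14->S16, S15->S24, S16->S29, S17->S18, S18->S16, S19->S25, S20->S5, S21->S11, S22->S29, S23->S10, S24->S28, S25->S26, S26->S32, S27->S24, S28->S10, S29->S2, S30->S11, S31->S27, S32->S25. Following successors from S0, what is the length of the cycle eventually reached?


Trace from S0 until a state repeats:
  S0 -> S10 -> S31 -> S27 -> S24 -> S28 -> S10
S10 first seen at step 1, revisited at step 6.
Cycle length = 6 - 1 = 5

5


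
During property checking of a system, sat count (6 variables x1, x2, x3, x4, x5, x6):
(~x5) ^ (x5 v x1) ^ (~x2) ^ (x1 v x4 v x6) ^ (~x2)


CNF with 5 clauses over 6 vars (64 assignments).
An assignment satisfies CNF iff every clause has >=1 true literal.
Check each row (bits = x1,x2,x3,x4,x5,x6; clause T/F shown):
  row 0 [000000]: clauses=TFTFT -> 0
  row 1 [000001]: clauses=TFTTT -> 0
  row 2 [000010]: clauses=FTTFT -> 0
  row 3 [000011]: clauses=FTTTT -> 0
  row 4 [000100]: clauses=TFTTT -> 0
  (every remaining row is evaluated the same way; all 64 results are listed next)
Full result column, 8 rows per line (x1,x2,x3 fixed per line; x4,x5,x6 runs 000..111 left to right):
  rows 0-7 [x1,x2,x3=000]: 00000000  (ones: 0)
  rows 8-15 [x1,x2,x3=001]: 00000000  (ones: 0)
  rows 16-23 [x1,x2,x3=010]: 00000000  (ones: 0)
  rows 24-31 [x1,x2,x3=011]: 00000000  (ones: 0)
  rows 32-39 [x1,x2,x3=100]: 11001100  (ones: 4)
  rows 40-47 [x1,x2,x3=101]: 11001100  (ones: 4)
  rows 48-55 [x1,x2,x3=110]: 00000000  (ones: 0)
  rows 56-63 [x1,x2,x3=111]: 00000000  (ones: 0)
Satisfying assignments = 0+0+0+0+4+4+0+0 = 8

8


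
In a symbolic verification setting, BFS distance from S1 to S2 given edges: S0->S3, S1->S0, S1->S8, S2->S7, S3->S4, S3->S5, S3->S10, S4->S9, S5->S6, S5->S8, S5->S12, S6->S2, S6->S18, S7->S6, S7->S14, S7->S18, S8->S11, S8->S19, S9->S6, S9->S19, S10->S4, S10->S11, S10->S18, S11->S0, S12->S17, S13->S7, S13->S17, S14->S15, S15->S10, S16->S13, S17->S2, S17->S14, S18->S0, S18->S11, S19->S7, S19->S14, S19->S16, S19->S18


BFS layer-by-layer from S1:
  dist 0: {S1}
  dist 1: {S0, S8}
  dist 2: {S3, S11, S19}
  dist 3: {S4, S5, S7, S10, S14, S16, S18}
  dist 4: {S6, S9, S12, S13, S15}
  dist 5: {S2, S17}
  -> S2 reached at distance 5
Shortest path length = 5

5


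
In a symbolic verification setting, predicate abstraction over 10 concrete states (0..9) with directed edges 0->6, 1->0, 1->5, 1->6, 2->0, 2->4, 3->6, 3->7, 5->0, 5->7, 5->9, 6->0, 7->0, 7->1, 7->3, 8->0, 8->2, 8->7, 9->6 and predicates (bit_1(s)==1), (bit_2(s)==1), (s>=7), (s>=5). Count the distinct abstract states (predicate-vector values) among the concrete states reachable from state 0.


BFS from 0:
Concrete reachable: {0, 6}
Abstract via predicates (bit_1(s)==1), (bit_2(s)==1), (s>=7), (s>=5):
  (0,0,0,0) <- {0}
  (1,1,0,1) <- {6}
Distinct abstract states = 2

2


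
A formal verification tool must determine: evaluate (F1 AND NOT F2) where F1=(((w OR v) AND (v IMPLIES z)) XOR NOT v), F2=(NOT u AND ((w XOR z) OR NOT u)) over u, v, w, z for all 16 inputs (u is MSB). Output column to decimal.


F1 = (((w OR v) AND (v IMPLIES z)) XOR NOT v)
F2 = (NOT u AND ((w XOR z) OR NOT u))
Counterexample to F1=>F2 is where F1=1 and F2=0.
Evaluate each row (bits = u,v,w,z, MSB first):
  row 0 [0000]: F1=1 F2=1 -> F1&~F2 -> 0
  row 1 [0001]: F1=1 F2=1 -> F1&~F2 -> 0
  row 2 [0010]: F1=0 F2=1 -> F1&~F2 -> 0
  row 3 [0011]: F1=0 F2=1 -> F1&~F2 -> 0
  row 4 [0100]: F1=0 F2=1 -> F1&~F2 -> 0
  row 5 [0101]: F1=1 F2=1 -> F1&~F2 -> 0
  row 6 [0110]: F1=0 F2=1 -> F1&~F2 -> 0
  row 7 [0111]: F1=1 F2=1 -> F1&~F2 -> 0
  row 8 [1000]: F1=1 F2=0 -> F1&~F2 -> 1
  row 9 [1001]: F1=1 F2=0 -> F1&~F2 -> 1
  row 10 [1010]: F1=0 F2=0 -> F1&~F2 -> 0
  row 11 [1011]: F1=0 F2=0 -> F1&~F2 -> 0
  row 12 [1100]: F1=0 F2=0 -> F1&~F2 -> 0
  row 13 [1101]: F1=1 F2=0 -> F1&~F2 -> 1
  row 14 [1110]: F1=0 F2=0 -> F1&~F2 -> 0
  row 15 [1111]: F1=1 F2=0 -> F1&~F2 -> 1
Full result column, 4 rows per line (u,v fixed per line; w,z runs 00..11 left to right):
  rows 0-3 [u,v=00]: 0000  = hex 0
  rows 4-7 [u,v=01]: 0000  = hex 0
  rows 8-11 [u,v=10]: 1100  = hex C
  rows 12-15 [u,v=11]: 0101  = hex 5
Counterexample vector (row 0 .. row 15) = 0000000011000101
Output column grouped in 4s = 0000 0000 1100 0101 = 0x00C5
Convert to decimal digit by digit (value = value*16 + digit):
  0 -> 0
  0*16 + 0 = 0
  0*16 + 12 (C) = 12
  12*16 + 5 = 197
Decimal = 197

197


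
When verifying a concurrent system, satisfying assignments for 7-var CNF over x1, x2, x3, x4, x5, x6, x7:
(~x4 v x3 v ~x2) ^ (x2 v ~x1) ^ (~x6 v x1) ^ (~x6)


CNF with 4 clauses over 7 vars (128 assignments).
An assignment satisfies CNF iff every clause has >=1 true literal.
Check each row (bits = x1,x2,x3,x4,x5,x6,x7; clause T/F shown):
  row 0 [0000000]: clauses=TTTT -> 1
  row 1 [0000001]: clauses=TTTT -> 1
  row 2 [0000010]: clauses=TTFF -> 0
  row 3 [0000011]: clauses=TTFF -> 0
  row 4 [0000100]: clauses=TTTT -> 1
  (every remaining row is evaluated the same way; all 128 results are listed next)
Full result column, 8 rows per line (x1,x2,x3,x4 fixed per line; x5,x6,x7 runs 000..111 left to right):
  rows 0-7 [x1,x2,x3,x4=0000]: 11001100  (ones: 4)
  rows 8-15 [x1,x2,x3,x4=0001]: 11001100  (ones: 4)
  rows 16-23 [x1,x2,x3,x4=0010]: 11001100  (ones: 4)
  rows 24-31 [x1,x2,x3,x4=0011]: 11001100  (ones: 4)
  rows 32-39 [x1,x2,x3,x4=0100]: 11001100  (ones: 4)
  rows 40-47 [x1,x2,x3,x4=0101]: 00000000  (ones: 0)
  rows 48-55 [x1,x2,x3,x4=0110]: 11001100  (ones: 4)
  rows 56-63 [x1,x2,x3,x4=0111]: 11001100  (ones: 4)
  rows 64-71 [x1,x2,x3,x4=1000]: 00000000  (ones: 0)
  rows 72-79 [x1,x2,x3,x4=1001]: 00000000  (ones: 0)
  rows 80-87 [x1,x2,x3,x4=1010]: 00000000  (ones: 0)
  rows 88-95 [x1,x2,x3,x4=1011]: 00000000  (ones: 0)
  rows 96-103 [x1,x2,x3,x4=1100]: 11001100  (ones: 4)
  rows 104-111 [x1,x2,x3,x4=1101]: 00000000  (ones: 0)
  rows 112-119 [x1,x2,x3,x4=1110]: 11001100  (ones: 4)
  rows 120-127 [x1,x2,x3,x4=1111]: 11001100  (ones: 4)
Satisfying assignments = 4+4+4+4+4+0+4+4+0+0+0+0+4+0+4+4 = 40

40


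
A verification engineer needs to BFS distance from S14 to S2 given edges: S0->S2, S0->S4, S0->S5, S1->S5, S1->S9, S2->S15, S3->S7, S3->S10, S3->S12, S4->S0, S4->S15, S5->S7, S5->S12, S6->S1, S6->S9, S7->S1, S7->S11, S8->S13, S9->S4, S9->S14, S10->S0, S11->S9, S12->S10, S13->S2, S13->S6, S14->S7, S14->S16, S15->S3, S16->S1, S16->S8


BFS layer-by-layer from S14:
  dist 0: {S14}
  dist 1: {S7, S16}
  dist 2: {S1, S8, S11}
  dist 3: {S5, S9, S13}
  dist 4: {S2, S4, S6, S12}
  -> S2 reached at distance 4
Shortest path length = 4

4


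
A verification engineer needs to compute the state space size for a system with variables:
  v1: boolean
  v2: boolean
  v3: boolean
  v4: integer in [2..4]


State space = product of domain sizes of all variables.
Domain sizes:
  v1 (boolean): 2
  v2 (boolean): 2
  v3 (boolean): 2
  v4 (integer in [2..4]): 3
Product = 2 * 2 * 2 * 3 = 24

24


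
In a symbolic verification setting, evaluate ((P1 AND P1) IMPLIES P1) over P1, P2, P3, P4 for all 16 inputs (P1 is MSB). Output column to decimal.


Formula: ((P1 AND P1) IMPLIES P1) over P1, P2, P3, P4 (16 rows)
Evaluate each row (bits = P1,P2,P3,P4, MSB first):
  row 0 [0000]: ((0 AND 0) IMPLIES 0) -> 1
  row 1 [0001]: ((0 AND 0) IMPLIES 0) -> 1
  row 2 [0010]: ((0 AND 0) IMPLIES 0) -> 1
  row 3 [0011]: ((0 AND 0) IMPLIES 0) -> 1
  row 4 [0100]: ((0 AND 0) IMPLIES 0) -> 1
  row 5 [0101]: ((0 AND 0) IMPLIES 0) -> 1
  row 6 [0110]: ((0 AND 0) IMPLIES 0) -> 1
  row 7 [0111]: ((0 AND 0) IMPLIES 0) -> 1
  row 8 [1000]: ((1 AND 1) IMPLIES 1) -> 1
  row 9 [1001]: ((1 AND 1) IMPLIES 1) -> 1
  row 10 [1010]: ((1 AND 1) IMPLIES 1) -> 1
  row 11 [1011]: ((1 AND 1) IMPLIES 1) -> 1
  row 12 [1100]: ((1 AND 1) IMPLIES 1) -> 1
  row 13 [1101]: ((1 AND 1) IMPLIES 1) -> 1
  row 14 [1110]: ((1 AND 1) IMPLIES 1) -> 1
  row 15 [1111]: ((1 AND 1) IMPLIES 1) -> 1
Full result column, 4 rows per line (P1,P2 fixed per line; P3,P4 runs 00..11 left to right):
  rows 0-3 [P1,P2=00]: 1111  = hex F
  rows 4-7 [P1,P2=01]: 1111  = hex F
  rows 8-11 [P1,P2=10]: 1111  = hex F
  rows 12-15 [P1,P2=11]: 1111  = hex F
Output column (row 0 .. row 15) = 1111111111111111
Output column grouped in 4s = 1111 1111 1111 1111 = 0xFFFF
Convert to decimal digit by digit (value = value*16 + digit):
  F -> 15
  15*16 + 15 (F) = 255
  255*16 + 15 (F) = 4095
  4095*16 + 15 (F) = 65535
Decimal = 65535

65535


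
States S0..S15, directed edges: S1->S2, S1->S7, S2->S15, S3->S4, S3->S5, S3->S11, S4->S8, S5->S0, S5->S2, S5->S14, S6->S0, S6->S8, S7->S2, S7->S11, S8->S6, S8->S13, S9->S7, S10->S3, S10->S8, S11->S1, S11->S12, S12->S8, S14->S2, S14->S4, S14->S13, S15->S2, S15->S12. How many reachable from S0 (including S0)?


BFS from S0:
  layer 0: {S0}
Reachable set: {S0}
Count = 1

1


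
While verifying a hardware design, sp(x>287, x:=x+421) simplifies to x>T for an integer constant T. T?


Formula: sp(P, x:=E) = exists old_x. (x = E[old_x/x]) AND P[old_x/x] (old_x is the value of x before the assignment; eliminate old_x by solving x = E[old_x/x] for old_x)
Step 1: Precondition P: x>287, i.e. old_x > 287
Step 2: Assignment gives x = old_x + 421, so old_x = x - 421
Step 3: Substitute into P: x - 421 > 287
Step 4: Simplify: x > 287+421 = 708

708


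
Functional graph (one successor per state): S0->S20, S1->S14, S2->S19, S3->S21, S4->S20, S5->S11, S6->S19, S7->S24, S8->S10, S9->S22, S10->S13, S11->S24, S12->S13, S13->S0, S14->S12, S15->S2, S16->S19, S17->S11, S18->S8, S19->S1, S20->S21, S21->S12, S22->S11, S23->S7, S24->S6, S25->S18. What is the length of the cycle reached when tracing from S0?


Trace from S0 until a state repeats:
  S0 -> S20 -> S21 -> S12 -> S13 -> S0
S0 first seen at step 0, revisited at step 5.
Cycle length = 5 - 0 = 5

5
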